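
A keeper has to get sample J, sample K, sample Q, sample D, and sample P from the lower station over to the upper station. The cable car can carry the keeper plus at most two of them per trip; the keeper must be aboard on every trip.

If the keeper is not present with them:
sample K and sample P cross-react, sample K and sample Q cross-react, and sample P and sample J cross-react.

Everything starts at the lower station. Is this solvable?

Yes

1. Keeper goes to the upper station with sample J and sample K.
2. Keeper goes back to the lower station alone.
3. Keeper goes to the upper station with sample D.
4. Keeper goes back to the lower station alone.
5. Keeper goes to the upper station with sample P and sample Q.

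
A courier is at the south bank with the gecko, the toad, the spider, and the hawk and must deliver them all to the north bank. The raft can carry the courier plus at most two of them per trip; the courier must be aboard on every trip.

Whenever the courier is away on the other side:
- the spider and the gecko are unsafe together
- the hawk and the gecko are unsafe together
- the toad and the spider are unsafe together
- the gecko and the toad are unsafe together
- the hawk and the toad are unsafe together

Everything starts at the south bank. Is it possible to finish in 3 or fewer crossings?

No

Counting alone: the courier can take at most 2 across per trip to the north bank, so moving all 4 needs at least 2 loaded trips out, with a return between consecutive ones — at least 3 crossings.
The safety rule pushes this higher. Following every safe sequence of crossings, the most of the 4 that can be at the north bank as the raft arrives there on crossing 3 is 3 — never all 4.
So the move cannot be finished within 3 crossings. (The shortest complete plan takes 5:)
1. Courier goes to the north bank with the gecko and the toad.  [the south bank: the hawk, the spider | the north bank: the gecko, the toad]
2. Courier goes back to the south bank with the gecko.  [the south bank: the gecko, the hawk, the spider | the north bank: the toad]
3. Courier goes to the north bank with the hawk and the spider.  [the south bank: the gecko | the north bank: the hawk, the spider, the toad]
4. Courier goes back to the south bank with the toad.  [the south bank: the gecko, the toad | the north bank: the hawk, the spider]
5. Courier goes to the north bank with the gecko and the toad.  [the south bank: — | the north bank: the gecko, the hawk, the spider, the toad]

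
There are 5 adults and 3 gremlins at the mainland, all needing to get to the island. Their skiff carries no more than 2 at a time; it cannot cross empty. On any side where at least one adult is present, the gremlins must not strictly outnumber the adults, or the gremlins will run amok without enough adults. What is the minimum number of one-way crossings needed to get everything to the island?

13

Counting alone: each trip to the island takes at most 2 across and each return brings at least 1 back, so after t trips out (and t−1 returns) at most 2t − (t−1) of the 8 are across; that first reaches 8 at t = 7, so at least 13 crossings are needed.
The plan below uses exactly 13 crossings, so it is optimal:
1. 2 gremlins → the island.  (the mainland: 5A 1G; the island: 0A 2G)
2. 1 gremlin ← the mainland.  (the mainland: 5A 2G; the island: 0A 1G)
3. 2 gremlins → the island.  (the mainland: 5A 0G; the island: 0A 3G)
4. 1 gremlin ← the mainland.  (the mainland: 5A 1G; the island: 0A 2G)
5. 2 adults → the island.  (the mainland: 3A 1G; the island: 2A 2G)
6. 1 gremlin ← the mainland.  (the mainland: 3A 2G; the island: 2A 1G)
7. 1 adult and 1 gremlin → the island.  (the mainland: 2A 1G; the island: 3A 2G)
8. 1 gremlin ← the mainland.  (the mainland: 2A 2G; the island: 3A 1G)
9. 2 gremlins → the island.  (the mainland: 2A 0G; the island: 3A 3G)
10. 1 gremlin ← the mainland.  (the mainland: 2A 1G; the island: 3A 2G)
11. 1 adult and 1 gremlin → the island.  (the mainland: 1A 0G; the island: 4A 3G)
12. 1 gremlin ← the mainland.  (the mainland: 1A 1G; the island: 4A 2G)
13. 1 adult and 1 gremlin → the island.  (the mainland: 0A 0G; the island: 5A 3G)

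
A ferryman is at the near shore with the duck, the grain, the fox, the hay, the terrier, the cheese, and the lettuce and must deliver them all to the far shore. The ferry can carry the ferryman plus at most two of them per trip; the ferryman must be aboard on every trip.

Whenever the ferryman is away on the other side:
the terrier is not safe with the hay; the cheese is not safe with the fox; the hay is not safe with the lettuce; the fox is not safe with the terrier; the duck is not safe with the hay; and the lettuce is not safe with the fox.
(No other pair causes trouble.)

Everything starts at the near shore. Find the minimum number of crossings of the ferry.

Counting alone: the ferryman can take at most 2 across per trip to the far shore, so moving all 7 needs at least 4 loaded trips out, with a return between consecutive ones — at least 7 crossings.
The safety rule pushes this higher. Following every safe sequence of crossings, the most of the 7 that can be at the far shore as the ferry arrives there on crossing 7 is 6 — never all 7.
So no plan with fewer than 9 crossings exists, and this one achieves 9:
1. Ferryman goes to the far shore with the fox and the hay.
2. Ferryman goes back to the near shore alone.
3. Ferryman goes to the far shore with the duck.
4. Ferryman goes back to the near shore with the hay.
5. Ferryman goes to the far shore with the lettuce and the terrier.
6. Ferryman goes back to the near shore with the fox.
7. Ferryman goes to the far shore with the cheese and the grain.
8. Ferryman goes back to the near shore alone.
9. Ferryman goes to the far shore with the fox and the hay.

9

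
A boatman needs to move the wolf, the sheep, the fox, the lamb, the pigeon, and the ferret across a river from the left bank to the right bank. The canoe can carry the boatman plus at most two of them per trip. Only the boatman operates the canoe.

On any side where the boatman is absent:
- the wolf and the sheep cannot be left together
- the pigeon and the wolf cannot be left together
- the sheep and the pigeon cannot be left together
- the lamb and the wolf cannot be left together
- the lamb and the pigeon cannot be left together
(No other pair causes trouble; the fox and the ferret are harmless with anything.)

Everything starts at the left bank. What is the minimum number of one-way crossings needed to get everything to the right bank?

Counting alone: the boatman can take at most 2 across per trip to the right bank, so moving all 6 needs at least 3 loaded trips out, with a return between consecutive ones — at least 5 crossings.
The safety rule pushes this higher. Following every safe sequence of crossings, the most of the 6 that can be at the right bank as the canoe arrives there on crossings 5, 7 is 4, 5 respectively — never all 6.
So no plan with fewer than 9 crossings exists, and this one achieves 9:
1. Boatman goes to the right bank with the pigeon and the wolf.  [the left bank: the ferret, the fox, the lamb, the sheep | the right bank: the pigeon, the wolf]
2. Boatman goes back to the left bank with the wolf.  [the left bank: the ferret, the fox, the lamb, the sheep, the wolf | the right bank: the pigeon]
3. Boatman goes to the right bank with the fox and the wolf.  [the left bank: the ferret, the lamb, the sheep | the right bank: the fox, the pigeon, the wolf]
4. Boatman goes back to the left bank with the wolf.  [the left bank: the ferret, the lamb, the sheep, the wolf | the right bank: the fox, the pigeon]
5. Boatman goes to the right bank with the ferret and the wolf.  [the left bank: the lamb, the sheep | the right bank: the ferret, the fox, the pigeon, the wolf]
6. Boatman goes back to the left bank with the wolf.  [the left bank: the lamb, the sheep, the wolf | the right bank: the ferret, the fox, the pigeon]
7. Boatman goes to the right bank with the lamb and the sheep.  [the left bank: the wolf | the right bank: the ferret, the fox, the lamb, the pigeon, the sheep]
8. Boatman goes back to the left bank with the pigeon.  [the left bank: the pigeon, the wolf | the right bank: the ferret, the fox, the lamb, the sheep]
9. Boatman goes to the right bank with the pigeon and the wolf.  [the left bank: — | the right bank: the ferret, the fox, the lamb, the pigeon, the sheep, the wolf]

9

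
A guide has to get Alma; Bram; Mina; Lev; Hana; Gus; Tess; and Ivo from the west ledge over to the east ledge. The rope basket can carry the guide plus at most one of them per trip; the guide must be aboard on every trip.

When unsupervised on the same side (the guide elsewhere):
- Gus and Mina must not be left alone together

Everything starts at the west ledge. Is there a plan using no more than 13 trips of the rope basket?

Counting alone: the guide can take at most 1 across per trip to the east ledge, so moving all 8 needs at least 8 loaded trips out, with a return between consecutive ones — at least 15 crossings.
Since 13 < 15, 13 crossings cannot be enough. (The shortest complete plan in fact takes 15:)
1. Guide goes to the east ledge with Mina.  [the west ledge: Alma, Bram, Gus, Hana, Ivo, Lev, Tess | the east ledge: Mina]
2. Guide goes back to the west ledge alone.  [the west ledge: Alma, Bram, Gus, Hana, Ivo, Lev, Tess | the east ledge: Mina]
3. Guide goes to the east ledge with Alma.  [the west ledge: Bram, Gus, Hana, Ivo, Lev, Tess | the east ledge: Alma, Mina]
4. Guide goes back to the west ledge alone.  [the west ledge: Bram, Gus, Hana, Ivo, Lev, Tess | the east ledge: Alma, Mina]
5. Guide goes to the east ledge with Bram.  [the west ledge: Gus, Hana, Ivo, Lev, Tess | the east ledge: Alma, Bram, Mina]
6. Guide goes back to the west ledge alone.  [the west ledge: Gus, Hana, Ivo, Lev, Tess | the east ledge: Alma, Bram, Mina]
7. Guide goes to the east ledge with Lev.  [the west ledge: Gus, Hana, Ivo, Tess | the east ledge: Alma, Bram, Lev, Mina]
8. Guide goes back to the west ledge alone.  [the west ledge: Gus, Hana, Ivo, Tess | the east ledge: Alma, Bram, Lev, Mina]
9. Guide goes to the east ledge with Hana.  [the west ledge: Gus, Ivo, Tess | the east ledge: Alma, Bram, Hana, Lev, Mina]
10. Guide goes back to the west ledge alone.  [the west ledge: Gus, Ivo, Tess | the east ledge: Alma, Bram, Hana, Lev, Mina]
11. Guide goes to the east ledge with Tess.  [the west ledge: Gus, Ivo | the east ledge: Alma, Bram, Hana, Lev, Mina, Tess]
12. Guide goes back to the west ledge alone.  [the west ledge: Gus, Ivo | the east ledge: Alma, Bram, Hana, Lev, Mina, Tess]
13. Guide goes to the east ledge with Ivo.  [the west ledge: Gus | the east ledge: Alma, Bram, Hana, Ivo, Lev, Mina, Tess]
14. Guide goes back to the west ledge alone.  [the west ledge: Gus | the east ledge: Alma, Bram, Hana, Ivo, Lev, Mina, Tess]
15. Guide goes to the east ledge with Gus.  [the west ledge: — | the east ledge: Alma, Bram, Gus, Hana, Ivo, Lev, Mina, Tess]

No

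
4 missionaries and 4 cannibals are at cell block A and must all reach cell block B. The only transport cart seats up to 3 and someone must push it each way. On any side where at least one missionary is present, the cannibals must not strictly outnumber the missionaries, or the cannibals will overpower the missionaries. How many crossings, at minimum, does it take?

Counting alone: each trip to cell block B takes at most 3 across and each return brings at least 1 back, so after t trips out (and t−1 returns) at most 3t − (t−1) of the 8 are across; that first reaches 8 at t = 4, so at least 7 crossings are needed.
The safety rule pushes this higher. Following every safe sequence of crossings, the most of the 8 that can be at cell block B as the transport cart arrives there on crossing 7 is 7 — never all 8.
So no plan with fewer than 9 crossings exists, and this one achieves 9:
1. 2 cannibals → cell block B.  (cell block A: 4M 2C; cell block B: 0M 2C)
2. 1 cannibal ← cell block A.  (cell block A: 4M 3C; cell block B: 0M 1C)
3. 3 cannibals → cell block B.  (cell block A: 4M 0C; cell block B: 0M 4C)
4. 1 cannibal ← cell block A.  (cell block A: 4M 1C; cell block B: 0M 3C)
5. 3 missionaries → cell block B.  (cell block A: 1M 1C; cell block B: 3M 3C)
6. 1 missionary and 1 cannibal ← cell block A.  (cell block A: 2M 2C; cell block B: 2M 2C)
7. 2 missionaries → cell block B.  (cell block A: 0M 2C; cell block B: 4M 2C)
8. 1 cannibal ← cell block A.  (cell block A: 0M 3C; cell block B: 4M 1C)
9. 3 cannibals → cell block B.  (cell block A: 0M 0C; cell block B: 4M 4C)

9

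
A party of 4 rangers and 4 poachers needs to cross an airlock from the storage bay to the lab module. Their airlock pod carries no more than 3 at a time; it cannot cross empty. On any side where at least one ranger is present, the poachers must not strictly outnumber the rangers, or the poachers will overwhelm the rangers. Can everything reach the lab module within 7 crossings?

Counting alone: each trip to the lab module takes at most 3 across and each return brings at least 1 back, so after t trips out (and t−1 returns) at most 3t − (t−1) of the 8 are across; that first reaches 8 at t = 4, so at least 7 crossings are needed.
The safety rule pushes this higher. Following every safe sequence of crossings, the most of the 8 that can be at the lab module as the airlock pod arrives there on crossing 7 is 7 — never all 8.
So the move cannot be finished within 7 crossings. (The shortest complete plan takes 9:)
1. 2 poachers → the lab module.  (the storage bay: 4R 2P; the lab module: 0R 2P)
2. 1 poacher ← the storage bay.  (the storage bay: 4R 3P; the lab module: 0R 1P)
3. 3 poachers → the lab module.  (the storage bay: 4R 0P; the lab module: 0R 4P)
4. 1 poacher ← the storage bay.  (the storage bay: 4R 1P; the lab module: 0R 3P)
5. 3 rangers → the lab module.  (the storage bay: 1R 1P; the lab module: 3R 3P)
6. 1 ranger and 1 poacher ← the storage bay.  (the storage bay: 2R 2P; the lab module: 2R 2P)
7. 2 rangers → the lab module.  (the storage bay: 0R 2P; the lab module: 4R 2P)
8. 1 poacher ← the storage bay.  (the storage bay: 0R 3P; the lab module: 4R 1P)
9. 3 poachers → the lab module.  (the storage bay: 0R 0P; the lab module: 4R 4P)

No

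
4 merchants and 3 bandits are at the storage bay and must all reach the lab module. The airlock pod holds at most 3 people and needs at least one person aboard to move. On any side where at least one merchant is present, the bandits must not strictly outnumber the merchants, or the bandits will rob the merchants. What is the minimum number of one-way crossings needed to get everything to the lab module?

Counting alone: each trip to the lab module takes at most 3 across and each return brings at least 1 back, so after t trips out (and t−1 returns) at most 3t − (t−1) of the 7 are across; that first reaches 7 at t = 3, so at least 5 crossings are needed.
The plan below uses exactly 5 crossings, so it is optimal:
1. 3 bandits → the lab module.  (the storage bay: 4M 0B; the lab module: 0M 3B)
2. 1 bandit ← the storage bay.  (the storage bay: 4M 1B; the lab module: 0M 2B)
3. 3 merchants → the lab module.  (the storage bay: 1M 1B; the lab module: 3M 2B)
4. 1 merchant ← the storage bay.  (the storage bay: 2M 1B; the lab module: 2M 2B)
5. 2 merchants and 1 bandit → the lab module.  (the storage bay: 0M 0B; the lab module: 4M 3B)

5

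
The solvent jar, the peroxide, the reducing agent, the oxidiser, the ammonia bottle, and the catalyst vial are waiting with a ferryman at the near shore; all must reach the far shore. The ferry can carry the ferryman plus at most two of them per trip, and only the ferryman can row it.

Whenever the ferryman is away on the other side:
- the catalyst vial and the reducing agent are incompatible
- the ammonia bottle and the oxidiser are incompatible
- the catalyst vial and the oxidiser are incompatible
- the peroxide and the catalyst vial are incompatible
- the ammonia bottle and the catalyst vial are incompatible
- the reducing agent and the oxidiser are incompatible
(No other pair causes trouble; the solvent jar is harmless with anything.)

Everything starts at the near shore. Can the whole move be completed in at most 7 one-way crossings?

No

Counting alone: the ferryman can take at most 2 across per trip to the far shore, so moving all 6 needs at least 3 loaded trips out, with a return between consecutive ones — at least 5 crossings.
The safety rule pushes this higher. Following every safe sequence of crossings, the most of the 6 that can be at the far shore as the ferry arrives there on crossings 5, 7 is 4, 5 respectively — never all 6.
So the move cannot be finished within 7 crossings. (The shortest complete plan takes 9:)
1. Ferryman goes to the far shore with the catalyst vial and the oxidiser.  [the near shore: the ammonia bottle, the peroxide, the reducing agent, the solvent jar | the far shore: the catalyst vial, the oxidiser]
2. Ferryman goes back to the near shore with the oxidiser.  [the near shore: the ammonia bottle, the oxidiser, the peroxide, the reducing agent, the solvent jar | the far shore: the catalyst vial]
3. Ferryman goes to the far shore with the oxidiser and the solvent jar.  [the near shore: the ammonia bottle, the peroxide, the reducing agent | the far shore: the catalyst vial, the oxidiser, the solvent jar]
4. Ferryman goes back to the near shore with the oxidiser.  [the near shore: the ammonia bottle, the oxidiser, the peroxide, the reducing agent | the far shore: the catalyst vial, the solvent jar]
5. Ferryman goes to the far shore with the oxidiser and the peroxide.  [the near shore: the ammonia bottle, the reducing agent | the far shore: the catalyst vial, the oxidiser, the peroxide, the solvent jar]
6. Ferryman goes back to the near shore with the catalyst vial.  [the near shore: the ammonia bottle, the catalyst vial, the reducing agent | the far shore: the oxidiser, the peroxide, the solvent jar]
7. Ferryman goes to the far shore with the ammonia bottle and the reducing agent.  [the near shore: the catalyst vial | the far shore: the ammonia bottle, the oxidiser, the peroxide, the reducing agent, the solvent jar]
8. Ferryman goes back to the near shore with the oxidiser.  [the near shore: the catalyst vial, the oxidiser | the far shore: the ammonia bottle, the peroxide, the reducing agent, the solvent jar]
9. Ferryman goes to the far shore with the catalyst vial and the oxidiser.  [the near shore: — | the far shore: the ammonia bottle, the catalyst vial, the oxidiser, the peroxide, the reducing agent, the solvent jar]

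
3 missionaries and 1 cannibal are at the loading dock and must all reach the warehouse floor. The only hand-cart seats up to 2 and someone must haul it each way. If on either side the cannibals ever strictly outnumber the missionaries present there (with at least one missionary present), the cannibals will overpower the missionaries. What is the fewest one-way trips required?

Counting alone: each trip to the warehouse floor takes at most 2 across and each return brings at least 1 back, so after t trips out (and t−1 returns) at most 2t − (t−1) of the 4 are across; that first reaches 4 at t = 3, so at least 5 crossings are needed.
The plan below uses exactly 5 crossings, so it is optimal:
1. 1 missionary and 1 cannibal → the warehouse floor.  (the loading dock: 2M 0C; the warehouse floor: 1M 1C)
2. 1 cannibal ← the loading dock.  (the loading dock: 2M 1C; the warehouse floor: 1M 0C)
3. 1 missionary and 1 cannibal → the warehouse floor.  (the loading dock: 1M 0C; the warehouse floor: 2M 1C)
4. 1 cannibal ← the loading dock.  (the loading dock: 1M 1C; the warehouse floor: 2M 0C)
5. 1 missionary and 1 cannibal → the warehouse floor.  (the loading dock: 0M 0C; the warehouse floor: 3M 1C)

5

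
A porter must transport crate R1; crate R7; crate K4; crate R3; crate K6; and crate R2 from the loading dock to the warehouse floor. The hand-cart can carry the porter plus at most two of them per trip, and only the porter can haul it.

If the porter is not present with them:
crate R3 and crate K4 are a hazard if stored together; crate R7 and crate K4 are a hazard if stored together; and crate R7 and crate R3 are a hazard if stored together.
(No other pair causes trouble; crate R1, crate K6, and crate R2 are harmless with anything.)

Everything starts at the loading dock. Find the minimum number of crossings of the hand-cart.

9

Counting alone: the porter can take at most 2 across per trip to the warehouse floor, so moving all 6 needs at least 3 loaded trips out, with a return between consecutive ones — at least 5 crossings.
The safety rule pushes this higher. Following every safe sequence of crossings, the most of the 6 that can be at the warehouse floor as the hand-cart arrives there on crossings 5, 7 is 4, 5 respectively — never all 6.
So no plan with fewer than 9 crossings exists, and this one achieves 9:
1. Porter goes to the warehouse floor with crate K4 and crate R7.
2. Porter goes back to the loading dock with crate R7.
3. Porter goes to the warehouse floor with crate R1 and crate R7.
4. Porter goes back to the loading dock with crate R7.
5. Porter goes to the warehouse floor with crate K6 and crate R7.
6. Porter goes back to the loading dock with crate R7.
7. Porter goes to the warehouse floor with crate R2 and crate R7.
8. Porter goes back to the loading dock with crate R7.
9. Porter goes to the warehouse floor with crate R3 and crate R7.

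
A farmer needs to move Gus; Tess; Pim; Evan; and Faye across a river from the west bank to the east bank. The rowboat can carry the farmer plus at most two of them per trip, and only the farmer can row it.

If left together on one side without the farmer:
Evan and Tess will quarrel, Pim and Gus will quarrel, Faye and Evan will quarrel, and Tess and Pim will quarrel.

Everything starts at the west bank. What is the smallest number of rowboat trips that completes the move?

Counting alone: the farmer can take at most 2 across per trip to the east bank, so moving all 5 needs at least 3 loaded trips out, with a return between consecutive ones — at least 5 crossings.
The safety rule pushes this higher. Following every safe sequence of crossings, the most of the 5 that can be at the east bank as the rowboat arrives there on crossing 5 is 4 — never all 5.
So no plan with fewer than 7 crossings exists, and this one achieves 7:
1. Farmer goes to the east bank with Evan and Pim.  [the west bank: Faye, Gus, Tess | the east bank: Evan, Pim]
2. Farmer goes back to the west bank alone.  [the west bank: Faye, Gus, Tess | the east bank: Evan, Pim]
3. Farmer goes to the east bank with Gus.  [the west bank: Faye, Tess | the east bank: Evan, Gus, Pim]
4. Farmer goes back to the west bank with Pim.  [the west bank: Faye, Pim, Tess | the east bank: Evan, Gus]
5. Farmer goes to the east bank with Faye and Tess.  [the west bank: Pim | the east bank: Evan, Faye, Gus, Tess]
6. Farmer goes back to the west bank with Evan.  [the west bank: Evan, Pim | the east bank: Faye, Gus, Tess]
7. Farmer goes to the east bank with Evan and Pim.  [the west bank: — | the east bank: Evan, Faye, Gus, Pim, Tess]

7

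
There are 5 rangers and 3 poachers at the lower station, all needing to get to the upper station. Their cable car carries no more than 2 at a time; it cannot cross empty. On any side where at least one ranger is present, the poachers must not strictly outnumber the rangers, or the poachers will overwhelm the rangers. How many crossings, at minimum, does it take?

Counting alone: each trip to the upper station takes at most 2 across and each return brings at least 1 back, so after t trips out (and t−1 returns) at most 2t − (t−1) of the 8 are across; that first reaches 8 at t = 7, so at least 13 crossings are needed.
The plan below uses exactly 13 crossings, so it is optimal:
1. 2 poachers → the upper station.  (the lower station: 5R 1P; the upper station: 0R 2P)
2. 1 poacher ← the lower station.  (the lower station: 5R 2P; the upper station: 0R 1P)
3. 2 poachers → the upper station.  (the lower station: 5R 0P; the upper station: 0R 3P)
4. 1 poacher ← the lower station.  (the lower station: 5R 1P; the upper station: 0R 2P)
5. 2 rangers → the upper station.  (the lower station: 3R 1P; the upper station: 2R 2P)
6. 1 poacher ← the lower station.  (the lower station: 3R 2P; the upper station: 2R 1P)
7. 1 ranger and 1 poacher → the upper station.  (the lower station: 2R 1P; the upper station: 3R 2P)
8. 1 poacher ← the lower station.  (the lower station: 2R 2P; the upper station: 3R 1P)
9. 2 poachers → the upper station.  (the lower station: 2R 0P; the upper station: 3R 3P)
10. 1 poacher ← the lower station.  (the lower station: 2R 1P; the upper station: 3R 2P)
11. 1 ranger and 1 poacher → the upper station.  (the lower station: 1R 0P; the upper station: 4R 3P)
12. 1 poacher ← the lower station.  (the lower station: 1R 1P; the upper station: 4R 2P)
13. 1 ranger and 1 poacher → the upper station.  (the lower station: 0R 0P; the upper station: 5R 3P)

13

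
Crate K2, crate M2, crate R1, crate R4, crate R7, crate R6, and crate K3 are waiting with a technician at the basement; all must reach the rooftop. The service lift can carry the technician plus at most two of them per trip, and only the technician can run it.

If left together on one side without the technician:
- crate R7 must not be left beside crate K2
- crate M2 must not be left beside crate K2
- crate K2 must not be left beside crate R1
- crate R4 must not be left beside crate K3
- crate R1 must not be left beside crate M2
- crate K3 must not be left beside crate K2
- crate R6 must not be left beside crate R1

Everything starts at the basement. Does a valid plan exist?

Whatever the first load, the items left behind include a forbidden pair without the technician. No opening move is safe, so no plan exists.

No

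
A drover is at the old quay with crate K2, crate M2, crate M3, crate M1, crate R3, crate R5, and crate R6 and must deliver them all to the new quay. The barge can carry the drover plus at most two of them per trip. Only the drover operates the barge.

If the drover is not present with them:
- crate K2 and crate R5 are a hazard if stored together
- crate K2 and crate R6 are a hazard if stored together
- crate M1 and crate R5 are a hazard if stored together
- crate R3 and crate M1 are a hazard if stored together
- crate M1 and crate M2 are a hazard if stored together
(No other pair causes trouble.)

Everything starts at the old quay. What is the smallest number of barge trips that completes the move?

Counting alone: the drover can take at most 2 across per trip to the new quay, so moving all 7 needs at least 4 loaded trips out, with a return between consecutive ones — at least 7 crossings.
The safety rule pushes this higher. Following every safe sequence of crossings, the most of the 7 that can be at the new quay as the barge arrives there on crossing 7 is 6 — never all 7.
So no plan with fewer than 9 crossings exists, and this one achieves 9:
1. Drover goes to the new quay with crate K2 and crate M1.  [the old quay: crate M2, crate M3, crate R3, crate R5, crate R6 | the new quay: crate K2, crate M1]
2. Drover goes back to the old quay alone.  [the old quay: crate M2, crate M3, crate R3, crate R5, crate R6 | the new quay: crate K2, crate M1]
3. Drover goes to the new quay with crate M2.  [the old quay: crate M3, crate R3, crate R5, crate R6 | the new quay: crate K2, crate M1, crate M2]
4. Drover goes back to the old quay with crate M1.  [the old quay: crate M1, crate M3, crate R3, crate R5, crate R6 | the new quay: crate K2, crate M2]
5. Drover goes to the new quay with crate R3 and crate R5.  [the old quay: crate M1, crate M3, crate R6 | the new quay: crate K2, crate M2, crate R3, crate R5]
6. Drover goes back to the old quay with crate K2.  [the old quay: crate K2, crate M1, crate M3, crate R6 | the new quay: crate M2, crate R3, crate R5]
7. Drover goes to the new quay with crate M3 and crate R6.  [the old quay: crate K2, crate M1 | the new quay: crate M2, crate M3, crate R3, crate R5, crate R6]
8. Drover goes back to the old quay alone.  [the old quay: crate K2, crate M1 | the new quay: crate M2, crate M3, crate R3, crate R5, crate R6]
9. Drover goes to the new quay with crate K2 and crate M1.  [the old quay: — | the new quay: crate K2, crate M1, crate M2, crate M3, crate R3, crate R5, crate R6]

9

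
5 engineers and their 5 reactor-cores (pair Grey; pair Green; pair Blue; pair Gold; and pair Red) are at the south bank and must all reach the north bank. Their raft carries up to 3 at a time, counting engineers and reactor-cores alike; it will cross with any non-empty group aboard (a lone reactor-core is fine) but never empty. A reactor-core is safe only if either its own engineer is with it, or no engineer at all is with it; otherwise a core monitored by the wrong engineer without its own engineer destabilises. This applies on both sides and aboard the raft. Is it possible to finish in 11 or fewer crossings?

Yes

Yes — this plan uses 11 crossings (≤ 11):
1. engineer Grey and reactor-core Grey cross → the north bank.
2. engineer Grey crosses ← the south bank.
3. reactor-core Blue, reactor-core Gold, and reactor-core Green cross → the north bank.
4. reactor-core Grey crosses ← the south bank.
5. engineer Blue, engineer Gold, and engineer Green cross → the north bank.
6. engineer Green and reactor-core Green cross ← the south bank.
7. engineer Green, engineer Grey, and engineer Red cross → the north bank.
8. reactor-core Blue crosses ← the south bank.
9. reactor-core Green and reactor-core Grey cross → the north bank.
10. reactor-core Grey crosses ← the south bank.
11. reactor-core Blue, reactor-core Grey, and reactor-core Red cross → the north bank.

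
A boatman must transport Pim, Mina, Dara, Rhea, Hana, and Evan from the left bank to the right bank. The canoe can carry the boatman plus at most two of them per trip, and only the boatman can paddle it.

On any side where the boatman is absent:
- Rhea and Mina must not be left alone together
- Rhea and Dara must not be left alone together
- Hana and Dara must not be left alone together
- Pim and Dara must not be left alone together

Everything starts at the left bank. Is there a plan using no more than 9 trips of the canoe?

Yes — this plan uses 7 crossings (≤ 9):
1. Boatman goes to the right bank with Dara and Mina.
2. Boatman goes back to the left bank alone.
3. Boatman goes to the right bank with Evan.
4. Boatman goes back to the left bank alone.
5. Boatman goes to the right bank with Hana and Pim.
6. Boatman goes back to the left bank with Dara.
7. Boatman goes to the right bank with Dara and Rhea.

Yes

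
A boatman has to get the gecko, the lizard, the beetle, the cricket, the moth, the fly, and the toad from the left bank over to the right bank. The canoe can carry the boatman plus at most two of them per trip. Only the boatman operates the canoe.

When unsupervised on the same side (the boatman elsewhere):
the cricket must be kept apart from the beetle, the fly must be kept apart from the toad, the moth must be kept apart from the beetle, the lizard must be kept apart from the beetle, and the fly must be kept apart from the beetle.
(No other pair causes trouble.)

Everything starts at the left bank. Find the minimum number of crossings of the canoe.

9

Counting alone: the boatman can take at most 2 across per trip to the right bank, so moving all 7 needs at least 4 loaded trips out, with a return between consecutive ones — at least 7 crossings.
The safety rule pushes this higher. Following every safe sequence of crossings, the most of the 7 that can be at the right bank as the canoe arrives there on crossing 7 is 6 — never all 7.
So no plan with fewer than 9 crossings exists, and this one achieves 9:
1. Boatman goes to the right bank with the beetle and the fly.  [the left bank: the cricket, the gecko, the lizard, the moth, the toad | the right bank: the beetle, the fly]
2. Boatman goes back to the left bank with the beetle.  [the left bank: the beetle, the cricket, the gecko, the lizard, the moth, the toad | the right bank: the fly]
3. Boatman goes to the right bank with the beetle and the gecko.  [the left bank: the cricket, the lizard, the moth, the toad | the right bank: the beetle, the fly, the gecko]
4. Boatman goes back to the left bank with the beetle.  [the left bank: the beetle, the cricket, the lizard, the moth, the toad | the right bank: the fly, the gecko]
5. Boatman goes to the right bank with the beetle and the lizard.  [the left bank: the cricket, the moth, the toad | the right bank: the beetle, the fly, the gecko, the lizard]
6. Boatman goes back to the left bank with the beetle.  [the left bank: the beetle, the cricket, the moth, the toad | the right bank: the fly, the gecko, the lizard]
7. Boatman goes to the right bank with the cricket and the moth.  [the left bank: the beetle, the toad | the right bank: the cricket, the fly, the gecko, the lizard, the moth]
8. Boatman goes back to the left bank alone.  [the left bank: the beetle, the toad | the right bank: the cricket, the fly, the gecko, the lizard, the moth]
9. Boatman goes to the right bank with the beetle and the toad.  [the left bank: — | the right bank: the beetle, the cricket, the fly, the gecko, the lizard, the moth, the toad]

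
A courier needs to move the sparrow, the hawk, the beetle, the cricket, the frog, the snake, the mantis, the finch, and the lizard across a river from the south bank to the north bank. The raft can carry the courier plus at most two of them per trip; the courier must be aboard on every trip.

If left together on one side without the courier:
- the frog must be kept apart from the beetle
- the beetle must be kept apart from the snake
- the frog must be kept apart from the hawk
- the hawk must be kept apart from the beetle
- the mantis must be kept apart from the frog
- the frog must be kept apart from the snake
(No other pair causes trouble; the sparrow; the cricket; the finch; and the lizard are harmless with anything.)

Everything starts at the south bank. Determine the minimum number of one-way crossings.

15

Counting alone: the courier can take at most 2 across per trip to the north bank, so moving all 9 needs at least 5 loaded trips out, with a return between consecutive ones — at least 9 crossings.
The safety rule pushes this higher. Following every safe sequence of crossings, the most of the 9 that can be at the north bank as the raft arrives there on crossings 9, 11, 13 is 6, 7, 8 respectively — never all 9.
So no plan with fewer than 15 crossings exists, and this one achieves 15:
1. Courier goes to the north bank with the beetle and the frog.
2. Courier goes back to the south bank with the beetle.
3. Courier goes to the north bank with the beetle and the sparrow.
4. Courier goes back to the south bank with the beetle.
5. Courier goes to the north bank with the hawk and the snake.
6. Courier goes back to the south bank with the frog.
7. Courier goes to the north bank with the beetle and the mantis.
8. Courier goes back to the south bank with the beetle.
9. Courier goes to the north bank with the beetle and the cricket.
10. Courier goes back to the south bank with the beetle.
11. Courier goes to the north bank with the beetle and the finch.
12. Courier goes back to the south bank with the beetle.
13. Courier goes to the north bank with the beetle and the lizard.
14. Courier goes back to the south bank with the beetle.
15. Courier goes to the north bank with the beetle and the frog.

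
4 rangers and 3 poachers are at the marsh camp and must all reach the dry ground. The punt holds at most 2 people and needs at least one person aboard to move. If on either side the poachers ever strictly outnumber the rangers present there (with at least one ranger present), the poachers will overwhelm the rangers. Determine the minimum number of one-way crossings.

Counting alone: each trip to the dry ground takes at most 2 across and each return brings at least 1 back, so after t trips out (and t−1 returns) at most 2t − (t−1) of the 7 are across; that first reaches 7 at t = 6, so at least 11 crossings are needed.
The plan below uses exactly 11 crossings, so it is optimal:
1. 2 poachers → the dry ground.  (the marsh camp: 4R 1P; the dry ground: 0R 2P)
2. 1 poacher ← the marsh camp.  (the marsh camp: 4R 2P; the dry ground: 0R 1P)
3. 2 poachers → the dry ground.  (the marsh camp: 4R 0P; the dry ground: 0R 3P)
4. 1 poacher ← the marsh camp.  (the marsh camp: 4R 1P; the dry ground: 0R 2P)
5. 2 rangers → the dry ground.  (the marsh camp: 2R 1P; the dry ground: 2R 2P)
6. 1 poacher ← the marsh camp.  (the marsh camp: 2R 2P; the dry ground: 2R 1P)
7. 1 ranger and 1 poacher → the dry ground.  (the marsh camp: 1R 1P; the dry ground: 3R 2P)
8. 1 ranger ← the marsh camp.  (the marsh camp: 2R 1P; the dry ground: 2R 2P)
9. 1 ranger and 1 poacher → the dry ground.  (the marsh camp: 1R 0P; the dry ground: 3R 3P)
10. 1 poacher ← the marsh camp.  (the marsh camp: 1R 1P; the dry ground: 3R 2P)
11. 1 ranger and 1 poacher → the dry ground.  (the marsh camp: 0R 0P; the dry ground: 4R 3P)

11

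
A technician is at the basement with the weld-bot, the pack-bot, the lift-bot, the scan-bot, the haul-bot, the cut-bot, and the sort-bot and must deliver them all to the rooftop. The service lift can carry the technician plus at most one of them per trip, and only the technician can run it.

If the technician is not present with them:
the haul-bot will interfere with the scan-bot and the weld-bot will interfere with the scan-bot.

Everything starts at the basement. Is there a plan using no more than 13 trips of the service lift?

No

Counting alone: the technician can take at most 1 across per trip to the rooftop, so moving all 7 needs at least 7 loaded trips out, with a return between consecutive ones — at least 13 crossings.
The safety rule pushes this higher. Following every safe sequence of crossings, the most of the 7 that can be at the rooftop as the service lift arrives there on crossing 13 is 6 — never all 7.
So the move cannot be finished within 13 crossings. (The shortest complete plan takes 15:)
1. Technician goes to the rooftop with the scan-bot.  [the basement: the cut-bot, the haul-bot, the lift-bot, the pack-bot, the sort-bot, the weld-bot | the rooftop: the scan-bot]
2. Technician goes back to the basement alone.  [the basement: the cut-bot, the haul-bot, the lift-bot, the pack-bot, the sort-bot, the weld-bot | the rooftop: the scan-bot]
3. Technician goes to the rooftop with the weld-bot.  [the basement: the cut-bot, the haul-bot, the lift-bot, the pack-bot, the sort-bot | the rooftop: the scan-bot, the weld-bot]
4. Technician goes back to the basement with the scan-bot.  [the basement: the cut-bot, the haul-bot, the lift-bot, the pack-bot, the scan-bot, the sort-bot | the rooftop: the weld-bot]
5. Technician goes to the rooftop with the haul-bot.  [the basement: the cut-bot, the lift-bot, the pack-bot, the scan-bot, the sort-bot | the rooftop: the haul-bot, the weld-bot]
6. Technician goes back to the basement alone.  [the basement: the cut-bot, the lift-bot, the pack-bot, the scan-bot, the sort-bot | the rooftop: the haul-bot, the weld-bot]
7. Technician goes to the rooftop with the pack-bot.  [the basement: the cut-bot, the lift-bot, the scan-bot, the sort-bot | the rooftop: the haul-bot, the pack-bot, the weld-bot]
8. Technician goes back to the basement alone.  [the basement: the cut-bot, the lift-bot, the scan-bot, the sort-bot | the rooftop: the haul-bot, the pack-bot, the weld-bot]
9. Technician goes to the rooftop with the lift-bot.  [the basement: the cut-bot, the scan-bot, the sort-bot | the rooftop: the haul-bot, the lift-bot, the pack-bot, the weld-bot]
10. Technician goes back to the basement alone.  [the basement: the cut-bot, the scan-bot, the sort-bot | the rooftop: the haul-bot, the lift-bot, the pack-bot, the weld-bot]
11. Technician goes to the rooftop with the cut-bot.  [the basement: the scan-bot, the sort-bot | the rooftop: the cut-bot, the haul-bot, the lift-bot, the pack-bot, the weld-bot]
12. Technician goes back to the basement alone.  [the basement: the scan-bot, the sort-bot | the rooftop: the cut-bot, the haul-bot, the lift-bot, the pack-bot, the weld-bot]
13. Technician goes to the rooftop with the sort-bot.  [the basement: the scan-bot | the rooftop: the cut-bot, the haul-bot, the lift-bot, the pack-bot, the sort-bot, the weld-bot]
14. Technician goes back to the basement alone.  [the basement: the scan-bot | the rooftop: the cut-bot, the haul-bot, the lift-bot, the pack-bot, the sort-bot, the weld-bot]
15. Technician goes to the rooftop with the scan-bot.  [the basement: — | the rooftop: the cut-bot, the haul-bot, the lift-bot, the pack-bot, the scan-bot, the sort-bot, the weld-bot]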